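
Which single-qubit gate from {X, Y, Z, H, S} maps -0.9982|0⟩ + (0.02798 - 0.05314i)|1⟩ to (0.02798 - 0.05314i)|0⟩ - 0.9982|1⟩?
X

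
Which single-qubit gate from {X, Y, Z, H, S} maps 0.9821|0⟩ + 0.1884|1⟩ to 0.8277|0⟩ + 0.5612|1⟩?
H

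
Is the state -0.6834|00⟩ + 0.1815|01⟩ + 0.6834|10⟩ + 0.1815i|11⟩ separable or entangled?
Entangled

Writing the state as a|00⟩ + b|01⟩ + c|10⟩ + d|11⟩, it is a product state iff ad − bc = 0.
Here (a, b, c, d) = (-0.6834, 0.1815, 0.6834, 0.1815i): ad − bc = (-0.6834)(0.1815i) − (0.1815)(0.6834) = (-0.124 - 0.124i) ≠ 0, so the state is entangled.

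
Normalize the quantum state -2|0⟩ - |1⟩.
-0.8944|0⟩ - 1/√5|1⟩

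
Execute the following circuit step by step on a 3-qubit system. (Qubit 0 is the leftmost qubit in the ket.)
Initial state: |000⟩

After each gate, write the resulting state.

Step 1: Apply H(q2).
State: 1/√2|000⟩ + 1/√2|001⟩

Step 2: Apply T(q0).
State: 1/√2|000⟩ + 1/√2|001⟩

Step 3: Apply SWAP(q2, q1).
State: 1/√2|000⟩ + 1/√2|010⟩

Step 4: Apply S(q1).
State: 1/√2|000⟩ + (1/√2)i|010⟩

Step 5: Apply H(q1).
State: (1/2 + (1/2)i)|000⟩ + (1/2 - (1/2)i)|010⟩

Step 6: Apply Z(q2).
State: (1/2 + (1/2)i)|000⟩ + (1/2 - (1/2)i)|010⟩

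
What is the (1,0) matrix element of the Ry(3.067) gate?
0.9993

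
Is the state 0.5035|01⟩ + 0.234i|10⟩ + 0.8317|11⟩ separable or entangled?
Entangled

Writing the state as a|00⟩ + b|01⟩ + c|10⟩ + d|11⟩, it is a product state iff ad − bc = 0.
Here (a, b, c, d) = (0, 0.5035, 0.234i, 0.8317): ad − bc = (0)(0.8317) − (0.5035)(0.234i) = -0.1178i ≠ 0, so the state is entangled.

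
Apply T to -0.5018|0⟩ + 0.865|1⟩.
-0.5018|0⟩ + (0.6116 + 0.6116i)|1⟩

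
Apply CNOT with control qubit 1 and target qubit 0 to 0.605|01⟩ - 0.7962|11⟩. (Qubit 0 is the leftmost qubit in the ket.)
-0.7962|01⟩ + 0.605|11⟩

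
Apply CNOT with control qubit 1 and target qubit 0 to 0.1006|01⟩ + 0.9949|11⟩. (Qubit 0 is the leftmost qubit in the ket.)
0.9949|01⟩ + 0.1006|11⟩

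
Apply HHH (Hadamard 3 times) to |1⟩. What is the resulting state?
1/√2|0⟩ - 1/√2|1⟩

H² = I, so H^3 = H: a single Hadamard. With (a, b) = (0, 1), H gives ((a + b)/√2, (a − b)/√2) = (1/√2, -1/√2).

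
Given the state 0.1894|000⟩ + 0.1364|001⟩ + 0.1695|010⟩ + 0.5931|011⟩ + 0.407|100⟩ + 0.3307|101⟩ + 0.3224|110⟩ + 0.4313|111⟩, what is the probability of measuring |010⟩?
0.02873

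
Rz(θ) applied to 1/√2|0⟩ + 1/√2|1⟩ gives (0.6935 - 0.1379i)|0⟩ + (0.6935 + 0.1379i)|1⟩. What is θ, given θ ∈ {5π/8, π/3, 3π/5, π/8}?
π/8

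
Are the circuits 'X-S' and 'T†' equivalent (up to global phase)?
No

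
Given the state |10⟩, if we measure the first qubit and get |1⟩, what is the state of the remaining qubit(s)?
|0⟩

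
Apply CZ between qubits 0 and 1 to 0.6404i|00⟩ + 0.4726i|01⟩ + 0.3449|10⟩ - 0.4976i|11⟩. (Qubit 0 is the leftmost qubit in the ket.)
0.6404i|00⟩ + 0.4726i|01⟩ + 0.3449|10⟩ + 0.4976i|11⟩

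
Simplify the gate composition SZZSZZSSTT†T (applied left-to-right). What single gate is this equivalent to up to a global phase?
T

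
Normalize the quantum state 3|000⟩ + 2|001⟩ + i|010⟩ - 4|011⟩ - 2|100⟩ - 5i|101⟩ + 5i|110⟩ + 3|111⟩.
0.3111|000⟩ + 0.2074|001⟩ + 0.1037i|010⟩ - 0.4148|011⟩ - 0.2074|100⟩ - 0.5185i|101⟩ + 0.5185i|110⟩ + 0.3111|111⟩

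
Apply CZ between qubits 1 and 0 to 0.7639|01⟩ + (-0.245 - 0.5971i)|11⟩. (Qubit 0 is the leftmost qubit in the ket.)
0.7639|01⟩ + (0.245 + 0.5971i)|11⟩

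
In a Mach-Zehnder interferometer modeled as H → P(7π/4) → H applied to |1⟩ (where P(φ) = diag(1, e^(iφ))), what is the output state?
(0.1464 + (1/√8)i)|0⟩ + (0.8536 - (1/√8)i)|1⟩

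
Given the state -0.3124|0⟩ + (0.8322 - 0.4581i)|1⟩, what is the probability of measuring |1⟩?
0.9024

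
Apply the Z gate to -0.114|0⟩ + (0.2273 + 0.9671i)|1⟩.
-0.114|0⟩ + (-0.2273 - 0.9671i)|1⟩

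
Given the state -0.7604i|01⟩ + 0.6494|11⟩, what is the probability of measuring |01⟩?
0.5782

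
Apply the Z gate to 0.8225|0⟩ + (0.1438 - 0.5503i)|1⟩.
0.8225|0⟩ + (-0.1438 + 0.5503i)|1⟩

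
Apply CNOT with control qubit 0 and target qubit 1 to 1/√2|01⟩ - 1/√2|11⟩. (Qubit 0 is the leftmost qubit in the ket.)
1/√2|01⟩ - 1/√2|10⟩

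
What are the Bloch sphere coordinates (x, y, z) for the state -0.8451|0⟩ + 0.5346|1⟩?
(-0.9036, 0, 0.4284)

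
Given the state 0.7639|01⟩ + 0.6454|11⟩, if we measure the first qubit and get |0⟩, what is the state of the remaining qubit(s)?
|1⟩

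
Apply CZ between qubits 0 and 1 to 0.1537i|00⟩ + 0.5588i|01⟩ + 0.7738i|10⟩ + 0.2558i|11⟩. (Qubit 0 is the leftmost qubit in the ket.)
0.1537i|00⟩ + 0.5588i|01⟩ + 0.7738i|10⟩ - 0.2558i|11⟩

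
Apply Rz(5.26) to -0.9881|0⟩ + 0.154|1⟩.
(0.8616 + 0.4837i)|0⟩ + (-0.1343 + 0.07539i)|1⟩

Rz(5.26) = [[e^(−iθ/2), 0], [0, e^(iθ/2)]] with e^(±iθ/2) = cos(θ/2) ± i·sin(θ/2); θ = 5.26, cos(θ/2) ≈ -0.871966, sin(θ/2) ≈ 0.489567.
With a = amp(|0⟩) = -0.9881 and b = amp(|1⟩) = 0.154:
new amp(|0⟩) = (-0.871966 - 0.489567i)·a = (0.8616 + 0.4837i)
new amp(|1⟩) = (-0.871966 + 0.489567i)·b = (-0.1343 + 0.07539i)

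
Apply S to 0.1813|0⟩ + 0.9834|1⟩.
0.1813|0⟩ + 0.9834i|1⟩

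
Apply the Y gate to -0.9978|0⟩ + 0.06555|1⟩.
-0.06555i|0⟩ - 0.9978i|1⟩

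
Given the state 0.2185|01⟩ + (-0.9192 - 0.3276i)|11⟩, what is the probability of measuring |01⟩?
0.04774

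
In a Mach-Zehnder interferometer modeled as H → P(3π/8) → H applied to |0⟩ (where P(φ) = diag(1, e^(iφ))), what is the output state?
(0.6913 + 0.4619i)|0⟩ + (0.3087 - 0.4619i)|1⟩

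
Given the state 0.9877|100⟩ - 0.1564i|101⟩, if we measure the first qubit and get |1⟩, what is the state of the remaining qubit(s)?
0.9877|00⟩ - 0.1564i|01⟩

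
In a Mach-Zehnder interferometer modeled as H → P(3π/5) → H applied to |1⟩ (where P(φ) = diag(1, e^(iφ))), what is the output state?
(0.6545 - 0.4755i)|0⟩ + (0.3455 + 0.4755i)|1⟩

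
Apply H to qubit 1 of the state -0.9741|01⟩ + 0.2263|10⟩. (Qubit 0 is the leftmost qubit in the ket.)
-0.6888|00⟩ + 0.6888|01⟩ + 0.16|10⟩ + 0.16|11⟩

H on qubit 1 mixes each pair of kets that differ only in qubit 1: amplitudes (a, b) of (|…0…⟩, |…1…⟩) become ((a + b)/√2, (a − b)/√2). Kets absent from the input have amplitude 0.
(|00⟩, |01⟩): (a, b) = (0, -0.9741) → (-0.6888, 0.6888)
(|10⟩, |11⟩): (a, b) = (0.2263, 0) → (0.16, 0.16)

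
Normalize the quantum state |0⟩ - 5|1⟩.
0.1961|0⟩ - 0.9806|1⟩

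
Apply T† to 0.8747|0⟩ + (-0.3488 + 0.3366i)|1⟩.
0.8747|0⟩ + (-0.008627 + 0.4847i)|1⟩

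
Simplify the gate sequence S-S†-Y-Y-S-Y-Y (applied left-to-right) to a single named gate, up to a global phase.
S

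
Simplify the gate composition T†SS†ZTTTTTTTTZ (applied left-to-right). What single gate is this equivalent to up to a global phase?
T†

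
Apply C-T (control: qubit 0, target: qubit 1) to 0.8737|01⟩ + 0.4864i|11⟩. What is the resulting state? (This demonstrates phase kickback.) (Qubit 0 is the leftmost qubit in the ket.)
0.8737|01⟩ + (-0.3439 + 0.3439i)|11⟩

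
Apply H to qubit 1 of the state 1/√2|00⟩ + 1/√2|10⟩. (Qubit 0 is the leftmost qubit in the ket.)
1/2|00⟩ + 1/2|01⟩ + 1/2|10⟩ + 1/2|11⟩

H on qubit 1 mixes each pair of kets that differ only in qubit 1: amplitudes (a, b) of (|…0…⟩, |…1…⟩) become ((a + b)/√2, (a − b)/√2). Kets absent from the input have amplitude 0.
(|00⟩, |01⟩): (a, b) = (1/√2, 0) → (1/2, 1/2)
(|10⟩, |11⟩): (a, b) = (1/√2, 0) → (1/2, 1/2)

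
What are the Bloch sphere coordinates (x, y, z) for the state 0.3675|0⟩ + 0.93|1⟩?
(0.6836, 0, -0.7298)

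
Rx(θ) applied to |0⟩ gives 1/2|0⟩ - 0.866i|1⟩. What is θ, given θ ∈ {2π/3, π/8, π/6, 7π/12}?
2π/3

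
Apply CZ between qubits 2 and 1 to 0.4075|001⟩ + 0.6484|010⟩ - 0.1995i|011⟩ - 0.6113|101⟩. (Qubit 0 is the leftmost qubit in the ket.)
0.4075|001⟩ + 0.6484|010⟩ + 0.1995i|011⟩ - 0.6113|101⟩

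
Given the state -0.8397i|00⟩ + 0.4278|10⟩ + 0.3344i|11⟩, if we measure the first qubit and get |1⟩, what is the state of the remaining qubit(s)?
0.7879|0⟩ + 0.6159i|1⟩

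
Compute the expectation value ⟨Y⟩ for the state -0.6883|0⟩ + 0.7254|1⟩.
0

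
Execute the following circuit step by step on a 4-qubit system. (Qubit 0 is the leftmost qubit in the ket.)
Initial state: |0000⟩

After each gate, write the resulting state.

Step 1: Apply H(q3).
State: 1/√2|0000⟩ + 1/√2|0001⟩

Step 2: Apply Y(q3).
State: -(1/√2)i|0000⟩ + (1/√2)i|0001⟩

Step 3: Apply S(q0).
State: -(1/√2)i|0000⟩ + (1/√2)i|0001⟩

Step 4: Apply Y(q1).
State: 1/√2|0100⟩ - 1/√2|0101⟩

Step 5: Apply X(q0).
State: 1/√2|1100⟩ - 1/√2|1101⟩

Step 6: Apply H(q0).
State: 1/2|0100⟩ - 1/2|0101⟩ - 1/2|1100⟩ + 1/2|1101⟩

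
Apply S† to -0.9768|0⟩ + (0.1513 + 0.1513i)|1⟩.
-0.9768|0⟩ + (0.1513 - 0.1513i)|1⟩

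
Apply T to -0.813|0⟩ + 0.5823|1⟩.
-0.813|0⟩ + (0.4117 + 0.4117i)|1⟩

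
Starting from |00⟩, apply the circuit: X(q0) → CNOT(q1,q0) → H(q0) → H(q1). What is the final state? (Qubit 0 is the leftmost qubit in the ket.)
1/2|00⟩ + 1/2|01⟩ - 1/2|10⟩ - 1/2|11⟩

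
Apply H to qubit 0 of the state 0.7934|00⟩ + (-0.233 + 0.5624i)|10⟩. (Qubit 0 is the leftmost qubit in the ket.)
(0.3963 + 0.3977i)|00⟩ + (0.7258 - 0.3977i)|10⟩

H on qubit 0 mixes each pair of kets that differ only in qubit 0: amplitudes (a, b) of (|…0…⟩, |…1…⟩) become ((a + b)/√2, (a − b)/√2). Kets absent from the input have amplitude 0.
(|00⟩, |10⟩): (a, b) = (0.7934, (-0.233 + 0.5624i)) → ((0.3963 + 0.3977i), (0.7258 - 0.3977i))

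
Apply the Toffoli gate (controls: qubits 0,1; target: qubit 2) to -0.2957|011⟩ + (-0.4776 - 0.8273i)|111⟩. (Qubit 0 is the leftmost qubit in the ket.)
-0.2957|011⟩ + (-0.4776 - 0.8273i)|110⟩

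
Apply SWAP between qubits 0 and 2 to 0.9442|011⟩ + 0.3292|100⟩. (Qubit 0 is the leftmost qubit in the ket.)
0.3292|001⟩ + 0.9442|110⟩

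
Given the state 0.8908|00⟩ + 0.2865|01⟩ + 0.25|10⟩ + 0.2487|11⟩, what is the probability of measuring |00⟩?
0.7935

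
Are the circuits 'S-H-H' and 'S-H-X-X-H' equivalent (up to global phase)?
Yes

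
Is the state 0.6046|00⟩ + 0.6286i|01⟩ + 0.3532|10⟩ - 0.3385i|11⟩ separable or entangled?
Entangled

Writing the state as a|00⟩ + b|01⟩ + c|10⟩ + d|11⟩, it is a product state iff ad − bc = 0.
Here (a, b, c, d) = (0.6046, 0.6286i, 0.3532, -0.3385i): ad − bc = (0.6046)(-0.3385i) − (0.6286i)(0.3532) = -0.4267i ≠ 0, so the state is entangled.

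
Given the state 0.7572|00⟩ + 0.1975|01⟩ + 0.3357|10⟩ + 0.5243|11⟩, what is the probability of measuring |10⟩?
0.1127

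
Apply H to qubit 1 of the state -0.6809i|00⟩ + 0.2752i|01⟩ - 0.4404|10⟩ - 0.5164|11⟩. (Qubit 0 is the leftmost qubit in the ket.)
-0.2869i|00⟩ - 0.6761i|01⟩ - 0.6766|10⟩ + 0.05374|11⟩

H on qubit 1 mixes each pair of kets that differ only in qubit 1: amplitudes (a, b) of (|…0…⟩, |…1…⟩) become ((a + b)/√2, (a − b)/√2). Kets absent from the input have amplitude 0.
(|00⟩, |01⟩): (a, b) = (-0.6809i, 0.2752i) → (-0.2869i, -0.6761i)
(|10⟩, |11⟩): (a, b) = (-0.4404, -0.5164) → (-0.6766, 0.05374)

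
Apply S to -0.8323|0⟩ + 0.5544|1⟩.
-0.8323|0⟩ + 0.5544i|1⟩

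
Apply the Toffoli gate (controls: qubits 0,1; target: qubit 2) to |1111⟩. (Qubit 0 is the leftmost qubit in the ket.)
|1101⟩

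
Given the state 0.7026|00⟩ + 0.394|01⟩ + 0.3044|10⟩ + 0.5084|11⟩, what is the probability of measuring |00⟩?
0.4936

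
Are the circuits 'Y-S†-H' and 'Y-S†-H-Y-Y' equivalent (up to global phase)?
Yes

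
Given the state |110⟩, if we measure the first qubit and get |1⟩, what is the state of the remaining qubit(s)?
|10⟩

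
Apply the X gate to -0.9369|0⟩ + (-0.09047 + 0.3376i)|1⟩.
(-0.09047 + 0.3376i)|0⟩ - 0.9369|1⟩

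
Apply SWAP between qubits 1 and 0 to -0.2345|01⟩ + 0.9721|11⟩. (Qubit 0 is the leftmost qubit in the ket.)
-0.2345|10⟩ + 0.9721|11⟩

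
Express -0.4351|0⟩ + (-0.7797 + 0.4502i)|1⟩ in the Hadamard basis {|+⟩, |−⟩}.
(-0.859 + 0.3183i)|+⟩ + (0.2437 - 0.3183i)|−⟩

With |ψ⟩ = α|0⟩ + β|1⟩, the Hadamard-basis coefficients are ⟨+|ψ⟩ = (α + β)/√2 and ⟨−|ψ⟩ = (α − β)/√2.
Here α = -0.4351, β = (-0.7797 + 0.4502i): (α + β)/√2 = (-0.859 + 0.3183i), (α − β)/√2 = (0.2437 - 0.3183i).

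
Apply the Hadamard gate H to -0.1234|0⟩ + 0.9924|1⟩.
0.6145|0⟩ - 0.789|1⟩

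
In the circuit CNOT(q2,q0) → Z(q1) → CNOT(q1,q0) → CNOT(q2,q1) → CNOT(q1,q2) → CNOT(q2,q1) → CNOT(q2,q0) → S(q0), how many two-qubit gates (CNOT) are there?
6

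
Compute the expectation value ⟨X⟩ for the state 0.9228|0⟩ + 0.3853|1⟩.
0.7111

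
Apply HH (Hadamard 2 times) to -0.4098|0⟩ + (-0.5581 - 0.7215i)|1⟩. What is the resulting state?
-0.4098|0⟩ + (-0.5581 - 0.7215i)|1⟩

H² = I, so an even number of Hadamards cancels: H^2 = I and the state is unchanged.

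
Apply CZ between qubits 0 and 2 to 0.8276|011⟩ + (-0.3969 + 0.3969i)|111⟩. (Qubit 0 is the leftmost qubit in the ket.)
0.8276|011⟩ + (0.3969 - 0.3969i)|111⟩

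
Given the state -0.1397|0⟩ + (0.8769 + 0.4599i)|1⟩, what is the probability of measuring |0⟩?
0.01952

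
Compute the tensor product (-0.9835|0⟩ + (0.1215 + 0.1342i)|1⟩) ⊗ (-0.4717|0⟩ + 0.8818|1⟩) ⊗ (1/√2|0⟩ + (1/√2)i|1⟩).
0.328|000⟩ + 0.328i|001⟩ - 0.6132|010⟩ - 0.6132i|011⟩ + (-0.04053 - 0.04476i)|100⟩ + (0.04476 - 0.04053i)|101⟩ + (0.07576 + 0.08368i)|110⟩ + (-0.08368 + 0.07576i)|111⟩

amp(|b₁b₂…⟩) = product of the factor amplitudes for bits b₁, b₂, …; only kets whose every factor amplitude is nonzero survive.
|000⟩: (-0.9835)(-0.4717)(1/√2) = 0.328
|001⟩: (-0.9835)(-0.4717)((1/√2)i) = 0.328i
|010⟩: (-0.9835)(0.8818)(1/√2) = -0.6132
|011⟩: (-0.9835)(0.8818)((1/√2)i) = -0.6132i
|100⟩: (0.1215 + 0.1342i)(-0.4717)(1/√2) = (-0.04053 - 0.04476i)
|101⟩: (0.1215 + 0.1342i)(-0.4717)((1/√2)i) = (0.04476 - 0.04053i)
|110⟩: (0.1215 + 0.1342i)(0.8818)(1/√2) = (0.07576 + 0.08368i)
|111⟩: (0.1215 + 0.1342i)(0.8818)((1/√2)i) = (-0.08368 + 0.07576i)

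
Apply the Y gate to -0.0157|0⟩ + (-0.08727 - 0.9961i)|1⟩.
(-0.9961 + 0.08727i)|0⟩ - 0.0157i|1⟩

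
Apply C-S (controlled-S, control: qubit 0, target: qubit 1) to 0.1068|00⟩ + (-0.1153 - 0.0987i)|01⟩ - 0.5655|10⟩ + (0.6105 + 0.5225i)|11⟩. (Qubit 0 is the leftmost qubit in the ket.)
0.1068|00⟩ + (-0.1153 - 0.0987i)|01⟩ - 0.5655|10⟩ + (-0.5225 + 0.6105i)|11⟩

C-S leaves the control-|0⟩ kets |00⟩, |01⟩ unchanged and applies S to qubit 1 on the control-|1⟩ pair (|10⟩, |11⟩).
S = [[1, 0], [0, i]].
With a = amp(|10⟩) = -0.5655 and b = amp(|11⟩) = (0.6105 + 0.5225i):
new amp(|10⟩) = (1)·a = -0.5655
new amp(|11⟩) = (i)·b = (-0.5225 + 0.6105i)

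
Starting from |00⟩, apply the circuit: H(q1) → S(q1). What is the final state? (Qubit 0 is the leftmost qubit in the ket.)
1/√2|00⟩ + (1/√2)i|01⟩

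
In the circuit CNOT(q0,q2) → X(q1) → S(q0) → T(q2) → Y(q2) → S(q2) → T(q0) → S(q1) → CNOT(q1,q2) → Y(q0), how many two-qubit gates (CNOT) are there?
2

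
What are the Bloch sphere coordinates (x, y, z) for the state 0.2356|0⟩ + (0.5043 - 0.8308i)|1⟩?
(0.2376, -0.3915, -0.889)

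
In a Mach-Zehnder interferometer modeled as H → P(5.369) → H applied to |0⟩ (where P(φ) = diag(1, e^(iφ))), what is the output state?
(0.8052 - 0.396i)|0⟩ + (0.1948 + 0.396i)|1⟩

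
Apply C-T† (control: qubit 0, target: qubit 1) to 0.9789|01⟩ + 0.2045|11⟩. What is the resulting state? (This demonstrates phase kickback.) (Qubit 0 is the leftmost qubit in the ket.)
0.9789|01⟩ + (0.1446 - 0.1446i)|11⟩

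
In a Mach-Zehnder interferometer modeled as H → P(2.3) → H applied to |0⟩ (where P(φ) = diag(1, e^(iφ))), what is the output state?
(0.1669 + 0.3729i)|0⟩ + (0.8331 - 0.3729i)|1⟩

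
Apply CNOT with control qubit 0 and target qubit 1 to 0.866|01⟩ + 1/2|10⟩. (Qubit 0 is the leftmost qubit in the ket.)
0.866|01⟩ + 1/2|11⟩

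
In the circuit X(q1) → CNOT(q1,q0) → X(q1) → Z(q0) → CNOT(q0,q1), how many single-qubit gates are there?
3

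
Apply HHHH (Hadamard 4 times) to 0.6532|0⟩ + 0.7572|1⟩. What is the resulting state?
0.6532|0⟩ + 0.7572|1⟩

H² = I, so an even number of Hadamards cancels: H^4 = I and the state is unchanged.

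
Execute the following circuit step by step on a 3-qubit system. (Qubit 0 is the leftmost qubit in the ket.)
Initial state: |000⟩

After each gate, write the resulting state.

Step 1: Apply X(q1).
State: |010⟩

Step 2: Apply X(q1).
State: |000⟩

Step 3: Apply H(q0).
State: 1/√2|000⟩ + 1/√2|100⟩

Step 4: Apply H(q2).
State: 1/2|000⟩ + 1/2|001⟩ + 1/2|100⟩ + 1/2|101⟩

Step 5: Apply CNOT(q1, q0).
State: 1/2|000⟩ + 1/2|001⟩ + 1/2|100⟩ + 1/2|101⟩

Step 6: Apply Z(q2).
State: 1/2|000⟩ - 1/2|001⟩ + 1/2|100⟩ - 1/2|101⟩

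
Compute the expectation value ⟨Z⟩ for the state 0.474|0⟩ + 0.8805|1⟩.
-0.5506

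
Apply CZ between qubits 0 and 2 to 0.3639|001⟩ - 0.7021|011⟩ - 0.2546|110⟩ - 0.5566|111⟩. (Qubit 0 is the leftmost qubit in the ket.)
0.3639|001⟩ - 0.7021|011⟩ - 0.2546|110⟩ + 0.5566|111⟩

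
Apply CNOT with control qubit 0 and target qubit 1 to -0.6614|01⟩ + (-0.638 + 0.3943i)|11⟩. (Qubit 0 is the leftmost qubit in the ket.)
-0.6614|01⟩ + (-0.638 + 0.3943i)|10⟩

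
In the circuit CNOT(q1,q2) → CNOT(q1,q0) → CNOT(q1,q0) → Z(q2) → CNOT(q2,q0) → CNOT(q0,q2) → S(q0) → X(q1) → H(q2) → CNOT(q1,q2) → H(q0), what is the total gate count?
11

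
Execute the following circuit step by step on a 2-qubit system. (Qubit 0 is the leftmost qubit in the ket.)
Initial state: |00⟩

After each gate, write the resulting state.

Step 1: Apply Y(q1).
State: i|01⟩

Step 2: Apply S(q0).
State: i|01⟩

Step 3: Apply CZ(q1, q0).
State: i|01⟩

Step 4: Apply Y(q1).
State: |00⟩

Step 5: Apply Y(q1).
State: i|01⟩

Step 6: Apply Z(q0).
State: i|01⟩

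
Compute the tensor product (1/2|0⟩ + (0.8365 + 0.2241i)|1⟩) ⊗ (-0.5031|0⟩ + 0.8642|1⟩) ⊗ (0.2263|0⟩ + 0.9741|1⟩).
-0.05693|000⟩ - 0.245|001⟩ + 0.09778|010⟩ + 0.4209|011⟩ + (-0.09524 - 0.02551i)|100⟩ + (-0.4099 - 0.1098i)|101⟩ + (0.1636 + 0.04383i)|110⟩ + (0.7042 + 0.1887i)|111⟩

amp(|b₁b₂…⟩) = product of the factor amplitudes for bits b₁, b₂, …; only kets whose every factor amplitude is nonzero survive.
|000⟩: (1/2)(-0.5031)(0.2263) = -0.05693
|001⟩: (1/2)(-0.5031)(0.9741) = -0.245
|010⟩: (1/2)(0.8642)(0.2263) = 0.09778
|011⟩: (1/2)(0.8642)(0.9741) = 0.4209
|100⟩: (0.8365 + 0.2241i)(-0.5031)(0.2263) = (-0.09524 - 0.02551i)
|101⟩: (0.8365 + 0.2241i)(-0.5031)(0.9741) = (-0.4099 - 0.1098i)
|110⟩: (0.8365 + 0.2241i)(0.8642)(0.2263) = (0.1636 + 0.04383i)
|111⟩: (0.8365 + 0.2241i)(0.8642)(0.9741) = (0.7042 + 0.1887i)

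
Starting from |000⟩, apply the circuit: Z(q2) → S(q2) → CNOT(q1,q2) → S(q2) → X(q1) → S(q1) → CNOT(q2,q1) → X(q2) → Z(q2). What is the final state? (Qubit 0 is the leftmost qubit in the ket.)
-i|011⟩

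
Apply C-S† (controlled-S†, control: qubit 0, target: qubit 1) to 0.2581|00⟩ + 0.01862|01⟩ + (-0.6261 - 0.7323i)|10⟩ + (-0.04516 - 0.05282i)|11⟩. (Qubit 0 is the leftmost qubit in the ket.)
0.2581|00⟩ + 0.01862|01⟩ + (-0.6261 - 0.7323i)|10⟩ + (-0.05282 + 0.04516i)|11⟩

C-S† leaves the control-|0⟩ kets |00⟩, |01⟩ unchanged and applies S† to qubit 1 on the control-|1⟩ pair (|10⟩, |11⟩).
S† = [[1, 0], [0, -i]].
With a = amp(|10⟩) = (-0.6261 - 0.7323i) and b = amp(|11⟩) = (-0.04516 - 0.05282i):
new amp(|10⟩) = (1)·a = (-0.6261 - 0.7323i)
new amp(|11⟩) = (-i)·b = (-0.05282 + 0.04516i)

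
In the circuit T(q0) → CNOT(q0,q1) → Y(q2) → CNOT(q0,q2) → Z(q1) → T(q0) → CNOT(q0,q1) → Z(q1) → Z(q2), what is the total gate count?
9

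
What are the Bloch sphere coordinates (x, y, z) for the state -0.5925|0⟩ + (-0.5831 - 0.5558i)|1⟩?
(0.691, 0.6586, -0.2979)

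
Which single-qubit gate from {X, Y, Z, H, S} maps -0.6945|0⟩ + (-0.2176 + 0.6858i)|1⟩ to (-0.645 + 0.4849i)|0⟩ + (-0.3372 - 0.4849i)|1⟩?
H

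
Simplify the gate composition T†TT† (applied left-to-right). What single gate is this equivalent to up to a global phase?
T†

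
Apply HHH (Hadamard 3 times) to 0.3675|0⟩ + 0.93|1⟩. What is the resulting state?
0.9175|0⟩ - 0.3977|1⟩

H² = I, so H^3 = H: a single Hadamard. With (a, b) = (0.3675, 0.93), H gives ((a + b)/√2, (a − b)/√2) = (0.9175, -0.3977).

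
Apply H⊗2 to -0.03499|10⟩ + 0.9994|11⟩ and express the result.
0.4822|00⟩ - 0.5172|01⟩ - 0.4822|10⟩ + 0.5172|11⟩

H⊗2 gives amp(|y⟩) = (1/2) Σ_x (−1)^(x·y) amp(|x⟩), where x·y is the number of positions in which both x and y have a 1.
|00⟩: (-0.03499 + 0.9994)/2 = 0.4822
|01⟩: (-0.03499 - 0.9994)/2 = -0.5172
|10⟩: (0.03499 - 0.9994)/2 = -0.4822
|11⟩: (0.03499 + 0.9994)/2 = 0.5172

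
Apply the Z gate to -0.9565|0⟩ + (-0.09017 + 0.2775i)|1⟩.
-0.9565|0⟩ + (0.09017 - 0.2775i)|1⟩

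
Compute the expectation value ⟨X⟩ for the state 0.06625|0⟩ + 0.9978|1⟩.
0.1322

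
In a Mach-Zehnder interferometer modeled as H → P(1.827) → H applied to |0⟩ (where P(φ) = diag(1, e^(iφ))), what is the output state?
(0.3733 + 0.4837i)|0⟩ + (0.6267 - 0.4837i)|1⟩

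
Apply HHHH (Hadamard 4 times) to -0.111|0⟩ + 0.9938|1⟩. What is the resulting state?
-0.111|0⟩ + 0.9938|1⟩

H² = I, so an even number of Hadamards cancels: H^4 = I and the state is unchanged.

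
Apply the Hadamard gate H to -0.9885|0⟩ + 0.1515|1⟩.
-0.5918|0⟩ - 0.8061|1⟩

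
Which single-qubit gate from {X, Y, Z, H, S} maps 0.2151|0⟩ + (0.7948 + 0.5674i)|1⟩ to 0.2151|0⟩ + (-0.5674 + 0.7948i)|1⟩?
S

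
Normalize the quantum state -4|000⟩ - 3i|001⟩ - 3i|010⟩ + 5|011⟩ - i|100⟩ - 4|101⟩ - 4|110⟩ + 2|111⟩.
-1/√6|000⟩ - 0.3062i|001⟩ - 0.3062i|010⟩ + 0.5103|011⟩ - 0.1021i|100⟩ - 1/√6|101⟩ - 1/√6|110⟩ + 0.2041|111⟩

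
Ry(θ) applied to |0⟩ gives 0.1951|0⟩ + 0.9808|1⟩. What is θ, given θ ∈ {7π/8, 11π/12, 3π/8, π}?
7π/8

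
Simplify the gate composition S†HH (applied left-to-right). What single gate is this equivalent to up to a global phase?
S†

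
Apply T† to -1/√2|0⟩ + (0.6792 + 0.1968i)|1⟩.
-1/√2|0⟩ + (0.6194 - 0.3411i)|1⟩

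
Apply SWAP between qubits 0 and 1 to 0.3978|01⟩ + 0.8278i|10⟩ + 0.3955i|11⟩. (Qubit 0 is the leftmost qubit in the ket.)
0.8278i|01⟩ + 0.3978|10⟩ + 0.3955i|11⟩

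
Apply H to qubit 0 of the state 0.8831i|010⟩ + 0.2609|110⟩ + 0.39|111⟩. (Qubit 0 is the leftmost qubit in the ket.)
(0.1845 + 0.6244i)|010⟩ + 0.2758|011⟩ + (-0.1845 + 0.6244i)|110⟩ - 0.2758|111⟩

H on qubit 0 mixes each pair of kets that differ only in qubit 0: amplitudes (a, b) of (|…0…⟩, |…1…⟩) become ((a + b)/√2, (a − b)/√2). Kets absent from the input have amplitude 0.
(|010⟩, |110⟩): (a, b) = (0.8831i, 0.2609) → ((0.1845 + 0.6244i), (-0.1845 + 0.6244i))
(|011⟩, |111⟩): (a, b) = (0, 0.39) → (0.2758, -0.2758)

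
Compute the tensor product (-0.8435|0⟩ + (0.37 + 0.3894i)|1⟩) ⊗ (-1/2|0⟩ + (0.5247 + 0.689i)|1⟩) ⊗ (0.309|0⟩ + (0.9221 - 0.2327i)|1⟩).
0.1303|000⟩ + (0.3889 - 0.09814i)|001⟩ + (-0.1368 - 0.1796i)|010⟩ + (-0.5433 - 0.4329i)|011⟩ + (-0.05717 - 0.06016i)|100⟩ + (-0.2159 - 0.1365i)|101⟩ + (-0.02291 + 0.1419i)|110⟩ + (0.03849 + 0.4407i)|111⟩

amp(|b₁b₂…⟩) = product of the factor amplitudes for bits b₁, b₂, …; only kets whose every factor amplitude is nonzero survive.
|000⟩: (-0.8435)(-1/2)(0.309) = 0.1303
|001⟩: (-0.8435)(-1/2)(0.9221 - 0.2327i) = (0.3889 - 0.09814i)
|010⟩: (-0.8435)(0.5247 + 0.689i)(0.309) = (-0.1368 - 0.1796i)
|011⟩: (-0.8435)(0.5247 + 0.689i)(0.9221 - 0.2327i) = (-0.5433 - 0.4329i)
|100⟩: (0.37 + 0.3894i)(-1/2)(0.309) = (-0.05717 - 0.06016i)
|101⟩: (0.37 + 0.3894i)(-1/2)(0.9221 - 0.2327i) = (-0.2159 - 0.1365i)
|110⟩: (0.37 + 0.3894i)(0.5247 + 0.689i)(0.309) = (-0.02291 + 0.1419i)
|111⟩: (0.37 + 0.3894i)(0.5247 + 0.689i)(0.9221 - 0.2327i) = (0.03849 + 0.4407i)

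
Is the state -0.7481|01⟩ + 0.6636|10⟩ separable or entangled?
Entangled

Writing the state as a|00⟩ + b|01⟩ + c|10⟩ + d|11⟩, it is a product state iff ad − bc = 0.
Here (a, b, c, d) = (0, -0.7481, 0.6636, 0): ad − bc = (0)(0) − (-0.7481)(0.6636) = 0.4964 ≠ 0, so the state is entangled.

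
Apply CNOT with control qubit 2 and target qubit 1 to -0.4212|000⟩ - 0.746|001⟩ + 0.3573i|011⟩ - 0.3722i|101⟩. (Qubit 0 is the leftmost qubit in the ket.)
-0.4212|000⟩ + 0.3573i|001⟩ - 0.746|011⟩ - 0.3722i|111⟩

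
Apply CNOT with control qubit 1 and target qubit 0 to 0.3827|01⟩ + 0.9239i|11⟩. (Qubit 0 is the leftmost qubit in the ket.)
0.9239i|01⟩ + 0.3827|11⟩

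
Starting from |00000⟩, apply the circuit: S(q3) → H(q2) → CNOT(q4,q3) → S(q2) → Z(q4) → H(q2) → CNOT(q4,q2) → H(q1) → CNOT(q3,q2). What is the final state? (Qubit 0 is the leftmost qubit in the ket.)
(1/√8 + (1/√8)i)|00000⟩ + (1/√8 - (1/√8)i)|00100⟩ + (1/√8 + (1/√8)i)|01000⟩ + (1/√8 - (1/√8)i)|01100⟩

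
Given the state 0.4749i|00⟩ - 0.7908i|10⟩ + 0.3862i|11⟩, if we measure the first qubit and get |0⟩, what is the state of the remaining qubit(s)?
i|0⟩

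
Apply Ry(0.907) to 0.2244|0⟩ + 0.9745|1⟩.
-0.2252|0⟩ + 0.9743|1⟩

Ry(0.907) = [[cos(θ/2), −sin(θ/2)], [sin(θ/2), cos(θ/2)]]; θ = 0.907, cos(θ/2) ≈ 0.898919, sin(θ/2) ≈ 0.438114.
With a = amp(|0⟩) = 0.2244 and b = amp(|1⟩) = 0.9745:
new amp(|0⟩) = (0.898919)·a + (-0.438114)·b = -0.2252
new amp(|1⟩) = (0.438114)·a + (0.898919)·b = 0.9743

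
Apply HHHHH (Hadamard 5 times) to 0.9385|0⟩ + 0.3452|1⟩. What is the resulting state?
0.9077|0⟩ + 0.4195|1⟩

H² = I, so H^5 = H: a single Hadamard. With (a, b) = (0.9385, 0.3452), H gives ((a + b)/√2, (a − b)/√2) = (0.9077, 0.4195).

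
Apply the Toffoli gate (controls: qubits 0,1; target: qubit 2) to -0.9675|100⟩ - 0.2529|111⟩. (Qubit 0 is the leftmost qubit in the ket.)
-0.9675|100⟩ - 0.2529|110⟩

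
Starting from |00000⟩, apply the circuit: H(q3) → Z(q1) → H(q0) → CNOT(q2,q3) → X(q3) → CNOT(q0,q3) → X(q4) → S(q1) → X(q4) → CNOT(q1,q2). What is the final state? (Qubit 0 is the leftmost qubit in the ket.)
1/2|00000⟩ + 1/2|00010⟩ + 1/2|10000⟩ + 1/2|10010⟩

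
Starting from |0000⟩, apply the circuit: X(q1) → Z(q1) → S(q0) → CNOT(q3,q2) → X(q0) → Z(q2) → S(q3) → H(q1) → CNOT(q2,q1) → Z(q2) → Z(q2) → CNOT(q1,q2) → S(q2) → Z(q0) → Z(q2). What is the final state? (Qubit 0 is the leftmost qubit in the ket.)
1/√2|1000⟩ + (1/√2)i|1110⟩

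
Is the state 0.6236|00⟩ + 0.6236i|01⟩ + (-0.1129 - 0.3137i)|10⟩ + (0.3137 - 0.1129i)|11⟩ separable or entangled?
Separable

Writing the state as a|00⟩ + b|01⟩ + c|10⟩ + d|11⟩, it is a product state iff ad − bc = 0.
Here (a, b, c, d) = (0.6236, 0.6236i, (-0.1129 - 0.3137i), (0.3137 - 0.1129i)): ad − bc = (0.6236)(0.3137 - 0.1129i) − (0.6236i)(-0.1129 - 0.3137i) = 0, so the state is separable.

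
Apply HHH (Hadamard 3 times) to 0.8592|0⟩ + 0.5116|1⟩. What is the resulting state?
0.9693|0⟩ + 0.2458|1⟩

H² = I, so H^3 = H: a single Hadamard. With (a, b) = (0.8592, 0.5116), H gives ((a + b)/√2, (a − b)/√2) = (0.9693, 0.2458).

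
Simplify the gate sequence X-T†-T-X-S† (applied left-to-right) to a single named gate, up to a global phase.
S†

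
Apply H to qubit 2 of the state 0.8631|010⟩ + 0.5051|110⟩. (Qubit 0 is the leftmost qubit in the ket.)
0.6103|010⟩ + 0.6103|011⟩ + 0.3572|110⟩ + 0.3572|111⟩

H on qubit 2 mixes each pair of kets that differ only in qubit 2: amplitudes (a, b) of (|…0…⟩, |…1…⟩) become ((a + b)/√2, (a − b)/√2). Kets absent from the input have amplitude 0.
(|010⟩, |011⟩): (a, b) = (0.8631, 0) → (0.6103, 0.6103)
(|110⟩, |111⟩): (a, b) = (0.5051, 0) → (0.3572, 0.3572)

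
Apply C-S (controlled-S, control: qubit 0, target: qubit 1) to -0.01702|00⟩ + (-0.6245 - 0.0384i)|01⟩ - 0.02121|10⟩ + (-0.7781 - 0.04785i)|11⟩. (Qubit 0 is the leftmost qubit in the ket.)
-0.01702|00⟩ + (-0.6245 - 0.0384i)|01⟩ - 0.02121|10⟩ + (0.04785 - 0.7781i)|11⟩

C-S leaves the control-|0⟩ kets |00⟩, |01⟩ unchanged and applies S to qubit 1 on the control-|1⟩ pair (|10⟩, |11⟩).
S = [[1, 0], [0, i]].
With a = amp(|10⟩) = -0.02121 and b = amp(|11⟩) = (-0.7781 - 0.04785i):
new amp(|10⟩) = (1)·a = -0.02121
new amp(|11⟩) = (i)·b = (0.04785 - 0.7781i)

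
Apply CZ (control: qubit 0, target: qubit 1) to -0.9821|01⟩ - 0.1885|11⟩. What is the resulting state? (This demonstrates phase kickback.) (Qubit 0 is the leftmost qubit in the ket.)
-0.9821|01⟩ + 0.1885|11⟩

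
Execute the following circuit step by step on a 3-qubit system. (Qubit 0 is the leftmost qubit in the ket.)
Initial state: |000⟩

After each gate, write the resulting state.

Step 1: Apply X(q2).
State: |001⟩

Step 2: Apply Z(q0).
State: |001⟩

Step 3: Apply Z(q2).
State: -|001⟩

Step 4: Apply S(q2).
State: -i|001⟩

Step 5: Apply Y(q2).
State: -|000⟩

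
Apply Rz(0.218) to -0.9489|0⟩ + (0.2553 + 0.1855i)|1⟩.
(-0.9433 + 0.1032i)|0⟩ + (0.2336 + 0.2122i)|1⟩

Rz(0.218) = [[e^(−iθ/2), 0], [0, e^(iθ/2)]] with e^(±iθ/2) = cos(θ/2) ± i·sin(θ/2); θ = 0.218, cos(θ/2) ≈ 0.994065, sin(θ/2) ≈ 0.108784.
With a = amp(|0⟩) = -0.9489 and b = amp(|1⟩) = (0.2553 + 0.1855i):
new amp(|0⟩) = (0.994065 - 0.108784i)·a = (-0.9433 + 0.1032i)
new amp(|1⟩) = (0.994065 + 0.108784i)·b = (0.2336 + 0.2122i)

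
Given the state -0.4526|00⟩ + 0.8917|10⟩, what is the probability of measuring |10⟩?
0.7951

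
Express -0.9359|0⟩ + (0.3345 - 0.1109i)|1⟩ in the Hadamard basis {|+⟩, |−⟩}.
(-0.4253 - 0.07842i)|+⟩ + (-0.8983 + 0.07842i)|−⟩

With |ψ⟩ = α|0⟩ + β|1⟩, the Hadamard-basis coefficients are ⟨+|ψ⟩ = (α + β)/√2 and ⟨−|ψ⟩ = (α − β)/√2.
Here α = -0.9359, β = (0.3345 - 0.1109i): (α + β)/√2 = (-0.4253 - 0.07842i), (α − β)/√2 = (-0.8983 + 0.07842i).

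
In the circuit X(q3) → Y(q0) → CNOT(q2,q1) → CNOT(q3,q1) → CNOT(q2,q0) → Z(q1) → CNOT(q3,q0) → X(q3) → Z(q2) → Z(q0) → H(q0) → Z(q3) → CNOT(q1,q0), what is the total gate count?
13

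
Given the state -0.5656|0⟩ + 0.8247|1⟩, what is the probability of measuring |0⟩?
0.3199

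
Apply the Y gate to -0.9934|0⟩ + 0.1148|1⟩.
-0.1148i|0⟩ - 0.9934i|1⟩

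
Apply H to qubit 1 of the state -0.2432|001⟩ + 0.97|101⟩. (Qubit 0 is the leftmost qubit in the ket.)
-0.172|001⟩ - 0.172|011⟩ + 0.6859|101⟩ + 0.6859|111⟩

H on qubit 1 mixes each pair of kets that differ only in qubit 1: amplitudes (a, b) of (|…0…⟩, |…1…⟩) become ((a + b)/√2, (a − b)/√2). Kets absent from the input have amplitude 0.
(|001⟩, |011⟩): (a, b) = (-0.2432, 0) → (-0.172, -0.172)
(|101⟩, |111⟩): (a, b) = (0.97, 0) → (0.6859, 0.6859)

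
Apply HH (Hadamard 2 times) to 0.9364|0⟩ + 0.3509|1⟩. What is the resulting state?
0.9364|0⟩ + 0.3509|1⟩

H² = I, so an even number of Hadamards cancels: H^2 = I and the state is unchanged.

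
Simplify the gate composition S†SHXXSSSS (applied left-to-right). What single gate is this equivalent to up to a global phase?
H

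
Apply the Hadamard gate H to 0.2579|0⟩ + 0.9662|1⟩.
0.8656|0⟩ - 0.5008|1⟩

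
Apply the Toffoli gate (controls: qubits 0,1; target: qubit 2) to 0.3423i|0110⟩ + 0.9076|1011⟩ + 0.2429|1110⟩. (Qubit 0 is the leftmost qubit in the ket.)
0.3423i|0110⟩ + 0.9076|1011⟩ + 0.2429|1100⟩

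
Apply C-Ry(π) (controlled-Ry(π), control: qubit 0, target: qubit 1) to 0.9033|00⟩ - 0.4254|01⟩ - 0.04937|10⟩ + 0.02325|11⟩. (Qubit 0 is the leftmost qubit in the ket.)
0.9033|00⟩ - 0.4254|01⟩ - 0.02325|10⟩ - 0.04937|11⟩

C-Ry(π) leaves the control-|0⟩ kets |00⟩, |01⟩ unchanged and applies Ry(π) to qubit 1 on the control-|1⟩ pair (|10⟩, |11⟩).
Ry(π) = [[cos(θ/2), −sin(θ/2)], [sin(θ/2), cos(θ/2)]]; θ = π, cos(θ/2) ≈ 0, sin(θ/2) ≈ 1.
With a = amp(|10⟩) = -0.04937 and b = amp(|11⟩) = 0.02325:
new amp(|10⟩) = (-1)·b = -0.02325
new amp(|11⟩) = (1)·a = -0.04937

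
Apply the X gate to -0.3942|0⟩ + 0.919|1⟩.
0.919|0⟩ - 0.3942|1⟩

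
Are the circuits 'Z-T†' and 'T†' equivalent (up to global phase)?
No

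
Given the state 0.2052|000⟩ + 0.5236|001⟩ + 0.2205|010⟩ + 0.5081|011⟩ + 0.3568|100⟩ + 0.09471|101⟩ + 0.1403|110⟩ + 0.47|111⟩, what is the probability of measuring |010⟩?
0.04862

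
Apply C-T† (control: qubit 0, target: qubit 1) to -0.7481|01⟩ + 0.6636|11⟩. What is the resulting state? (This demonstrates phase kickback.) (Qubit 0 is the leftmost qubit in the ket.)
-0.7481|01⟩ + (0.4692 - 0.4692i)|11⟩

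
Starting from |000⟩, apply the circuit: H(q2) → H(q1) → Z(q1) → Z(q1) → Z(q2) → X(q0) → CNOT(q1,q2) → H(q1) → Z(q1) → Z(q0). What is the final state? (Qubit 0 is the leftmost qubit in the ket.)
1/√2|110⟩ - 1/√2|111⟩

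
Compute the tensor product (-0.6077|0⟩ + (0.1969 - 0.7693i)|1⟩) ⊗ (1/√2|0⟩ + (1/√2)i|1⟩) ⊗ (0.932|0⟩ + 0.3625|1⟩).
-0.4005|000⟩ - 0.1558|001⟩ - 0.4005i|010⟩ - 0.1558i|011⟩ + (0.1298 - 0.507i)|100⟩ + (0.05047 - 0.1972i)|101⟩ + (0.507 + 0.1298i)|110⟩ + (0.1972 + 0.05047i)|111⟩

amp(|b₁b₂…⟩) = product of the factor amplitudes for bits b₁, b₂, …; only kets whose every factor amplitude is nonzero survive.
|000⟩: (-0.6077)(1/√2)(0.932) = -0.4005
|001⟩: (-0.6077)(1/√2)(0.3625) = -0.1558
|010⟩: (-0.6077)((1/√2)i)(0.932) = -0.4005i
|011⟩: (-0.6077)((1/√2)i)(0.3625) = -0.1558i
|100⟩: (0.1969 - 0.7693i)(1/√2)(0.932) = (0.1298 - 0.507i)
|101⟩: (0.1969 - 0.7693i)(1/√2)(0.3625) = (0.05047 - 0.1972i)
|110⟩: (0.1969 - 0.7693i)((1/√2)i)(0.932) = (0.507 + 0.1298i)
|111⟩: (0.1969 - 0.7693i)((1/√2)i)(0.3625) = (0.1972 + 0.05047i)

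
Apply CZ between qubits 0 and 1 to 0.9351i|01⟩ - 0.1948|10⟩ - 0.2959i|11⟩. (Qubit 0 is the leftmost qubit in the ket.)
0.9351i|01⟩ - 0.1948|10⟩ + 0.2959i|11⟩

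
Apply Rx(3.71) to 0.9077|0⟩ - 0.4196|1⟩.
(-0.2545 + 0.4028i)|0⟩ + (0.1177 - 0.8713i)|1⟩

Rx(3.71) = [[cos(θ/2), −i·sin(θ/2)], [−i·sin(θ/2), cos(θ/2)]]; θ = 3.71, cos(θ/2) ≈ -0.280393, sin(θ/2) ≈ 0.959885.
With a = amp(|0⟩) = 0.9077 and b = amp(|1⟩) = -0.4196:
new amp(|0⟩) = (-0.280393)·a + (-0.959885i)·b = (-0.2545 + 0.4028i)
new amp(|1⟩) = (-0.959885i)·a + (-0.280393)·b = (0.1177 - 0.8713i)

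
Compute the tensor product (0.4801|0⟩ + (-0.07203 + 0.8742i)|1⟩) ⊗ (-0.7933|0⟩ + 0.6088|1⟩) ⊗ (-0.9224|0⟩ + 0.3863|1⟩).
0.3513|000⟩ - 0.1471|001⟩ - 0.2696|010⟩ + 0.1129|011⟩ + (-0.05271 + 0.6397i)|100⟩ + (0.02207 - 0.2679i)|101⟩ + (0.04045 - 0.4909i)|110⟩ + (-0.01694 + 0.2056i)|111⟩

amp(|b₁b₂…⟩) = product of the factor amplitudes for bits b₁, b₂, …; only kets whose every factor amplitude is nonzero survive.
|000⟩: (0.4801)(-0.7933)(-0.9224) = 0.3513
|001⟩: (0.4801)(-0.7933)(0.3863) = -0.1471
|010⟩: (0.4801)(0.6088)(-0.9224) = -0.2696
|011⟩: (0.4801)(0.6088)(0.3863) = 0.1129
|100⟩: (-0.07203 + 0.8742i)(-0.7933)(-0.9224) = (-0.05271 + 0.6397i)
|101⟩: (-0.07203 + 0.8742i)(-0.7933)(0.3863) = (0.02207 - 0.2679i)
|110⟩: (-0.07203 + 0.8742i)(0.6088)(-0.9224) = (0.04045 - 0.4909i)
|111⟩: (-0.07203 + 0.8742i)(0.6088)(0.3863) = (-0.01694 + 0.2056i)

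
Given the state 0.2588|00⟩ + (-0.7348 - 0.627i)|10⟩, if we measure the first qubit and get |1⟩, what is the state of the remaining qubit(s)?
(-0.7607 - 0.6491i)|0⟩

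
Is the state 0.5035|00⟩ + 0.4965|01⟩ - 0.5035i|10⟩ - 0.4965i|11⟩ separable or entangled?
Separable

Writing the state as a|00⟩ + b|01⟩ + c|10⟩ + d|11⟩, it is a product state iff ad − bc = 0.
Here (a, b, c, d) = (0.5035, 0.4965, -0.5035i, -0.4965i): ad − bc = (0.5035)(-0.4965i) − (0.4965)(-0.5035i) = 0, so the state is separable.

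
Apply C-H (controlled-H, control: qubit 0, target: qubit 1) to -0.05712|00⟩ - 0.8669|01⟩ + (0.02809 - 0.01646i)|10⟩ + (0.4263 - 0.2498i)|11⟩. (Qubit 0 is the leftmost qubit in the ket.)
-0.05712|00⟩ - 0.8669|01⟩ + (0.3213 - 0.1883i)|10⟩ + (-0.2816 + 0.165i)|11⟩

C-H leaves the control-|0⟩ kets |00⟩, |01⟩ unchanged and applies H to qubit 1 on the control-|1⟩ pair (|10⟩, |11⟩).
H = [[1/√2, 1/√2], [1/√2, -1/√2]].
With a = amp(|10⟩) = (0.02809 - 0.01646i) and b = amp(|11⟩) = (0.4263 - 0.2498i):
new amp(|10⟩) = (1/√2)·a + (1/√2)·b = (0.3213 - 0.1883i)
new amp(|11⟩) = (1/√2)·a + (-1/√2)·b = (-0.2816 + 0.165i)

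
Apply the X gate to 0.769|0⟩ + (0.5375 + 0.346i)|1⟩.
(0.5375 + 0.346i)|0⟩ + 0.769|1⟩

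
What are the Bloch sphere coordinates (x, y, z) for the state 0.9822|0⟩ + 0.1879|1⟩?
(0.3691, 0, 0.9294)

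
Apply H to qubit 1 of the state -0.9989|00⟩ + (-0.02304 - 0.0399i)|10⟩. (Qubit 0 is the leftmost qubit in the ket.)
-0.7063|00⟩ - 0.7063|01⟩ + (-0.01629 - 0.02821i)|10⟩ + (-0.01629 - 0.02821i)|11⟩

H on qubit 1 mixes each pair of kets that differ only in qubit 1: amplitudes (a, b) of (|…0…⟩, |…1…⟩) become ((a + b)/√2, (a − b)/√2). Kets absent from the input have amplitude 0.
(|00⟩, |01⟩): (a, b) = (-0.9989, 0) → (-0.7063, -0.7063)
(|10⟩, |11⟩): (a, b) = ((-0.02304 - 0.0399i), 0) → ((-0.01629 - 0.02821i), (-0.01629 - 0.02821i))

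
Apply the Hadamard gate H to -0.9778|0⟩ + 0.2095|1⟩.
-0.5433|0⟩ - 0.8395|1⟩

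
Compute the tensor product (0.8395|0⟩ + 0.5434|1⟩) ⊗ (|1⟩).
0.8395|01⟩ + 0.5434|11⟩

amp(|b₁b₂…⟩) = product of the factor amplitudes for bits b₁, b₂, …; only kets whose every factor amplitude is nonzero survive.
|01⟩: (0.8395)(1) = 0.8395
|11⟩: (0.5434)(1) = 0.5434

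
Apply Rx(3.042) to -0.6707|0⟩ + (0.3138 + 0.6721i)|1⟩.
(0.6379 - 0.3134i)|0⟩ + (0.01562 + 0.7033i)|1⟩

Rx(3.042) = [[cos(θ/2), −i·sin(θ/2)], [−i·sin(θ/2), cos(θ/2)]]; θ = 3.042, cos(θ/2) ≈ 0.0497757, sin(θ/2) ≈ 0.99876.
With a = amp(|0⟩) = -0.6707 and b = amp(|1⟩) = (0.3138 + 0.6721i):
new amp(|0⟩) = (0.0497757)·a + (-0.99876i)·b = (0.6379 - 0.3134i)
new amp(|1⟩) = (-0.99876i)·a + (0.0497757)·b = (0.01562 + 0.7033i)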